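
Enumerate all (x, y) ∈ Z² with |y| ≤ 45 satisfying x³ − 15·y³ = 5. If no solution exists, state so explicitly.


The equation is x³ - 15y³ = 5. For fixed y, x³ = 15·y³ + 5, so a solution requires the RHS to be a perfect cube.
Strategy: iterate y from -45 to 45, compute RHS = 15·y³ + 5, and check whether it is a (positive or negative) perfect cube.
Check small values of y:
  y = 0: RHS = 5 is not a perfect cube.
  y = 1: RHS = 20 is not a perfect cube.
  y = -1: RHS = -10 is not a perfect cube.
  y = 2: RHS = 125 = (5)³ ⇒ x = 5 works.
  y = -2: RHS = -115 is not a perfect cube.
  y = 3: RHS = 410 is not a perfect cube.
  y = -3: RHS = -400 is not a perfect cube.
Continuing the search up to |y| = 45 finds no further solutions beyond those listed.
Collected solutions: (5, 2).

Solutions (with |y| ≤ 45): (5, 2).


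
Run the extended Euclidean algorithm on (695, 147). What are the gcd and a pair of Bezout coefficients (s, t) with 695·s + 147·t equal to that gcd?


Euclidean algorithm on (695, 147) — divide until remainder is 0:
  695 = 4 · 147 + 107
  147 = 1 · 107 + 40
  107 = 2 · 40 + 27
  40 = 1 · 27 + 13
  27 = 2 · 13 + 1
  13 = 13 · 1 + 0
gcd(695, 147) = 1.
Track Bezout coefficients alongside the remainders: start with r₀ = 695 = a·1 + b·0 (s = 1, t = 0) and r₁ = 147 = a·0 + b·1 (s = 0, t = 1); each new remainder r_{k+1} = r_{k-1} − q_k·r_k inherits s_{k+1} = s_{k-1} − q_k·s_k, t_{k+1} = t_{k-1} − q_k·t_k, so r_k = a·s_k + b·t_k at every step:
  q = 4: r = 107, s = 1 − 4·0 = 1, t = 0 − 4·1 = -4  (check: 695·1 + 147·(-4) = 107)
  q = 1: r = 40, s = 0 − 1·1 = -1, t = 1 − 1·(-4) = 5  (check: 695·(-1) + 147·5 = 40)
  q = 2: r = 27, s = 1 − 2·(-1) = 3, t = -4 − 2·5 = -14  (check: 695·3 + 147·(-14) = 27)
  q = 1: r = 13, s = -1 − 1·3 = -4, t = 5 − 1·(-14) = 19  (check: 695·(-4) + 147·19 = 13)
  q = 2: r = 1, s = 3 − 2·(-4) = 11, t = -14 − 2·19 = -52  (check: 695·11 + 147·(-52) = 1)
The row with r = 1 (the gcd) gives the Bezout coefficients s = 11, t = -52.
Result: 695 · (11) + 147 · (-52) = 1.

gcd(695, 147) = 1; s = 11, t = -52 (check: 695·11 + 147·(-52) = 1).


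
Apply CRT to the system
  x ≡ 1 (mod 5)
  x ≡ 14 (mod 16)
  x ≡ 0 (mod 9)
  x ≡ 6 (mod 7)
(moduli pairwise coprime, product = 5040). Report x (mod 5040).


Product of moduli M = 5 · 16 · 9 · 7 = 5040.
Merge one congruence at a time:
  Start: x ≡ 1 (mod 5).
  Combine with x ≡ 14 (mod 16); new modulus lcm = 80.
    Write x = 1 + 5·t and substitute into x ≡ 14 (mod 16): 5·t ≡ 14 − 1 = 13 (mod 16).
    The inverse of 5 mod 16 is 13 (since 5·13 = 65 = 4·16 + 1), so t ≡ 13·13 = 169 ≡ 9 (mod 16).
    Then x = 1 + 5·9 = 46, valid modulo lcm(5, 16) = 80: x ≡ 46 (mod 80).
  Combine with x ≡ 0 (mod 9); new modulus lcm = 720.
    Write x = 46 + 80·t and substitute into x ≡ 0 (mod 9): 80·t ≡ 0 − 46 = -46 (mod 9).
    Reduce coefficients mod 9: 8·t ≡ 8 (mod 9).
    The inverse of 8 mod 9 is 8 (since 8·8 = 64 = 7·9 + 1), so t ≡ 8·8 = 64 ≡ 1 (mod 9).
    Then x = 46 + 80·1 = 126, valid modulo lcm(80, 9) = 720: x ≡ 126 (mod 720).
  Combine with x ≡ 6 (mod 7); new modulus lcm = 5040.
    Write x = 126 + 720·t and substitute into x ≡ 6 (mod 7): 720·t ≡ 6 − 126 = -120 (mod 7).
    Reduce coefficients mod 7: 6·t ≡ 6 (mod 7).
    The inverse of 6 mod 7 is 6 (since 6·6 = 36 = 5·7 + 1), so t ≡ 6·6 = 36 ≡ 1 (mod 7).
    Then x = 126 + 720·1 = 846, valid modulo lcm(720, 7) = 5040: x ≡ 846 (mod 5040).
Verify against each original: 846 mod 5 = 1, 846 mod 16 = 14, 846 mod 9 = 0, 846 mod 7 = 6.

x ≡ 846 (mod 5040).


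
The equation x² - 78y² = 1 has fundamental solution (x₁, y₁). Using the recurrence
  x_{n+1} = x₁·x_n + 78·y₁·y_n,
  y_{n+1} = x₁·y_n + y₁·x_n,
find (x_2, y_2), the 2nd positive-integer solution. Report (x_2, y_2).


Step 1: Find the fundamental solution (x₁, y₁) of x² - 78y² = 1.
  Expand √78 as a continued fraction. a₀ = ⌊√78⌋ = 8; iterate m_{k+1} = d_k·a_k − m_k, d_{k+1} = (78 − m_{k+1}²)/d_k, a_{k+1} = ⌊(a₀ + m_{k+1})/d_{k+1}⌋ (starting m₀ = 0, d₀ = 1), with convergents p_k = a_k·p_{k-1} + p_{k-2}, q_k = a_k·q_{k-1} + q_{k-2} (p₋₁ = 1, q₋₁ = 0):
  k = 0: a₀ = 8; p₀/q₀ = 8/1; p₀² − 78·q₀² = 64 − 78 = -14.
  k = 1: m = 8, d = 14, a = ⌊(8 + 8)/14⌋ = 1; p/q = (1·8 + 1)/(1·1 + 0) = 9/1; p² − 78·q² = 81 − 78 = 3.
  k = 2: m = 6, d = 3, a = ⌊(8 + 6)/3⌋ = 4; p/q = (4·9 + 8)/(4·1 + 1) = 44/5; p² − 78·q² = 1936 − 1950 = -14.
  k = 3: m = 6, d = 14, a = ⌊(8 + 6)/14⌋ = 1; p/q = (1·44 + 9)/(1·5 + 1) = 53/6; p² − 78·q² = 2809 − 2808 = 1.
  The first convergent with p² − 78·q² = 1 gives the fundamental solution (x₁, y₁) = (53, 6).
Step 2: Apply the recurrence (x_{n+1}, y_{n+1}) = (x₁x_n + 78y₁y_n, x₁y_n + y₁x_n) repeatedly.
  From (x_1, y_1) = (53, 6): x_2 = 53·53 + 78·6·6 = 5617; y_2 = 53·6 + 6·53 = 636.
Step 3: Verify x_2² - 78·y_2² = 31550689 - 31550688 = 1 (should be 1). ✓

(x_1, y_1) = (53, 6); (x_2, y_2) = (5617, 636).


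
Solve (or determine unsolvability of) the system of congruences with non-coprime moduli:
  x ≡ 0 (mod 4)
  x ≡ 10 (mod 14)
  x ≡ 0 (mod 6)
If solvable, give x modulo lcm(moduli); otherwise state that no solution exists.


Moduli 4, 14, 6 are not pairwise coprime, so CRT works modulo lcm(m_i) when all pairwise compatibility conditions hold.
Pairwise compatibility: gcd(m_i, m_j) must divide a_i - a_j for every pair.
Merge one congruence at a time:
  Start: x ≡ 0 (mod 4).
  Combine with x ≡ 10 (mod 14): gcd(4, 14) = 2; 10 - 0 = 10, which IS divisible by 2, so compatible.
    Write x = 0 + 4·t and substitute into x ≡ 10 (mod 14): 4·t ≡ 10 − 0 = 10 (mod 14).
    Divide the congruence (and modulus) by g = 2: 2·t ≡ 5 (mod 7).
    The inverse of 2 mod 7 is 4 (since 2·4 = 8 = 1·7 + 1), so t ≡ 4·5 = 20 ≡ 6 (mod 7).
    Then x = 0 + 4·6 = 24, valid modulo lcm(4, 14) = 28: x ≡ 24 (mod 28).
  Combine with x ≡ 0 (mod 6): gcd(28, 6) = 2; 0 - 24 = -24, which IS divisible by 2, so compatible.
    Write x = 24 + 28·t and substitute into x ≡ 0 (mod 6): 28·t ≡ 0 − 24 = -24 (mod 6).
    Divide the congruence (and modulus) by g = 2: 14·t ≡ -12 (mod 3).
    Reduce coefficients mod 3: 2·t ≡ 0 (mod 3).
    The inverse of 2 mod 3 is 2 (since 2·2 = 4 = 1·3 + 1), so t ≡ 2·0 = 0 ≡ 0 (mod 3).
    Then x = 24 + 28·0 = 24, valid modulo lcm(28, 6) = 84: x ≡ 24 (mod 84).
Verify: 24 mod 4 = 0, 24 mod 14 = 10, 24 mod 6 = 0.

x ≡ 24 (mod 84).


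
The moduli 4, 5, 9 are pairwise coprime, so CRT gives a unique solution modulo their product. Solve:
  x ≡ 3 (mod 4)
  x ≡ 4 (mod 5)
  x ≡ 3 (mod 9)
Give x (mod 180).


Moduli 4, 5, 9 are pairwise coprime; by CRT there is a unique solution modulo M = 4 · 5 · 9 = 180.
Solve pairwise, accumulating the modulus:
  Start with x ≡ 3 (mod 4).
  Combine with x ≡ 4 (mod 5): since gcd(4, 5) = 1, we get a unique residue mod 20.
    Write x = 3 + 4·t and substitute into x ≡ 4 (mod 5): 4·t ≡ 4 − 3 = 1 (mod 5).
    The inverse of 4 mod 5 is 4 (since 4·4 = 16 = 3·5 + 1), so t ≡ 4·1 = 4 ≡ 4 (mod 5).
    Then x = 3 + 4·4 = 19, valid modulo lcm(4, 5) = 20: x ≡ 19 (mod 20).
  Combine with x ≡ 3 (mod 9): since gcd(20, 9) = 1, we get a unique residue mod 180.
    Write x = 19 + 20·t and substitute into x ≡ 3 (mod 9): 20·t ≡ 3 − 19 = -16 (mod 9).
    Reduce coefficients mod 9: 2·t ≡ 2 (mod 9).
    The inverse of 2 mod 9 is 5 (since 2·5 = 10 = 1·9 + 1), so t ≡ 5·2 = 10 ≡ 1 (mod 9).
    Then x = 19 + 20·1 = 39, valid modulo lcm(20, 9) = 180: x ≡ 39 (mod 180).
Verify: 39 mod 4 = 3 ✓, 39 mod 5 = 4 ✓, 39 mod 9 = 3 ✓.

x ≡ 39 (mod 180).


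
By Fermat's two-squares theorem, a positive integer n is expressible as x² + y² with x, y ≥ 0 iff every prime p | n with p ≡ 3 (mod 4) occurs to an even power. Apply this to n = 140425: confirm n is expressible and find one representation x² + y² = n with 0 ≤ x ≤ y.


Step 1: Factor n = 140425 = 5^2 · 41 · 137.
Step 2: Check the mod-4 condition on each prime factor: 5 ≡ 1 (mod 4), exponent 2; 41 ≡ 1 (mod 4), exponent 1; 137 ≡ 1 (mod 4), exponent 1.
All primes ≡ 3 (mod 4) appear to even exponent (or don't appear), so by the two-squares theorem n IS expressible as a sum of two squares.
Step 3: Build a representation. Group n = k² · m with k = 5 and m = 41 · 137 = 5617 (a product of primes ≡ 1 (mod 4)); a representation of m scales to one of n via (k·x)² + (k·y)² = k²(x² + y²). Each prime p ≡ 1 (mod 4) is itself a sum of two squares; find a² by testing p − a² for a perfect square:
  41: 41 − 1² = 40, 41 − 2² = 37, 41 − 3² = 32, 41 − 4² = 25 = 5² ⇒ 41 = 4² + 5².
  137: 137 − 1² = 136, 137 − 2² = 133, 137 − 3² = 128, 137 − 4² = 121 = 11² ⇒ 137 = 4² + 11².
  Combine using the Brahmagupta–Fibonacci identity (a² + b²)(c² + d²) = (ac − bd)² + (ad + bc)² = (ac + bd)² + (ad − bc)²:
  41 · 137 = 5617: from (4² + 5²)(4² + 11²), take (4·4 − 5·11, 4·11 + 5·4) = (16 − 55, 44 + 20) = (-39, 64); dropping signs (only squares matter) gives (39, 64); check 39² + 64² = 1521 + 4096 = 5617 ✓.
  Scale by k = 5: (5·39, 5·64) = (195, 320).
Step 4: Order so x ≤ y and verify: 195² + 320² = 38025 + 102400 = 140425 = n. ✓

n = 140425 = 195² + 320² (one valid representation with x ≤ y).


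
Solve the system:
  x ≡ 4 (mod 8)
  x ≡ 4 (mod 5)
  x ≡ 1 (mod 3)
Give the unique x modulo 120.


Moduli 8, 5, 3 are pairwise coprime; by CRT there is a unique solution modulo M = 8 · 5 · 3 = 120.
Solve pairwise, accumulating the modulus:
  Start with x ≡ 4 (mod 8).
  Combine with x ≡ 4 (mod 5): since gcd(8, 5) = 1, we get a unique residue mod 40.
    Write x = 4 + 8·t and substitute into x ≡ 4 (mod 5): 8·t ≡ 4 − 4 = 0 (mod 5).
    Reduce coefficients mod 5: 3·t ≡ 0 (mod 5).
    The inverse of 3 mod 5 is 2 (since 3·2 = 6 = 1·5 + 1), so t ≡ 2·0 = 0 ≡ 0 (mod 5).
    Then x = 4 + 8·0 = 4, valid modulo lcm(8, 5) = 40: x ≡ 4 (mod 40).
  Combine with x ≡ 1 (mod 3): since gcd(40, 3) = 1, we get a unique residue mod 120.
    Write x = 4 + 40·t and substitute into x ≡ 1 (mod 3): 40·t ≡ 1 − 4 = -3 (mod 3).
    Reduce coefficients mod 3: 1·t ≡ 0 (mod 3).
    So t ≡ 0 (mod 3).
    Then x = 4 + 40·0 = 4, valid modulo lcm(40, 3) = 120: x ≡ 4 (mod 120).
Verify: 4 mod 8 = 4 ✓, 4 mod 5 = 4 ✓, 4 mod 3 = 1 ✓.

x ≡ 4 (mod 120).


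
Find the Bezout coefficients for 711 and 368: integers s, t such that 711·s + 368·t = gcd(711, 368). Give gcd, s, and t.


Euclidean algorithm on (711, 368) — divide until remainder is 0:
  711 = 1 · 368 + 343
  368 = 1 · 343 + 25
  343 = 13 · 25 + 18
  25 = 1 · 18 + 7
  18 = 2 · 7 + 4
  7 = 1 · 4 + 3
  4 = 1 · 3 + 1
  3 = 3 · 1 + 0
gcd(711, 368) = 1.
Track Bezout coefficients alongside the remainders: start with r₀ = 711 = a·1 + b·0 (s = 1, t = 0) and r₁ = 368 = a·0 + b·1 (s = 0, t = 1); each new remainder r_{k+1} = r_{k-1} − q_k·r_k inherits s_{k+1} = s_{k-1} − q_k·s_k, t_{k+1} = t_{k-1} − q_k·t_k, so r_k = a·s_k + b·t_k at every step:
  q = 1: r = 343, s = 1 − 1·0 = 1, t = 0 − 1·1 = -1  (check: 711·1 + 368·(-1) = 343)
  q = 1: r = 25, s = 0 − 1·1 = -1, t = 1 − 1·(-1) = 2  (check: 711·(-1) + 368·2 = 25)
  q = 13: r = 18, s = 1 − 13·(-1) = 14, t = -1 − 13·2 = -27  (check: 711·14 + 368·(-27) = 18)
  q = 1: r = 7, s = -1 − 1·14 = -15, t = 2 − 1·(-27) = 29  (check: 711·(-15) + 368·29 = 7)
  q = 2: r = 4, s = 14 − 2·(-15) = 44, t = -27 − 2·29 = -85  (check: 711·44 + 368·(-85) = 4)
  q = 1: r = 3, s = -15 − 1·44 = -59, t = 29 − 1·(-85) = 114  (check: 711·(-59) + 368·114 = 3)
  q = 1: r = 1, s = 44 − 1·(-59) = 103, t = -85 − 1·114 = -199  (check: 711·103 + 368·(-199) = 1)
The row with r = 1 (the gcd) gives the Bezout coefficients s = 103, t = -199.
Result: 711 · (103) + 368 · (-199) = 1.

gcd(711, 368) = 1; s = 103, t = -199 (check: 711·103 + 368·(-199) = 1).


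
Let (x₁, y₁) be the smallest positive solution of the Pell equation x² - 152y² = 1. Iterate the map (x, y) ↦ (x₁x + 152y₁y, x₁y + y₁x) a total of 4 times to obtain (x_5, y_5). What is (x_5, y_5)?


Step 1: Find the fundamental solution (x₁, y₁) of x² - 152y² = 1.
  Expand √152 as a continued fraction. a₀ = ⌊√152⌋ = 12; iterate m_{k+1} = d_k·a_k − m_k, d_{k+1} = (152 − m_{k+1}²)/d_k, a_{k+1} = ⌊(a₀ + m_{k+1})/d_{k+1}⌋ (starting m₀ = 0, d₀ = 1), with convergents p_k = a_k·p_{k-1} + p_{k-2}, q_k = a_k·q_{k-1} + q_{k-2} (p₋₁ = 1, q₋₁ = 0):
  k = 0: a₀ = 12; p₀/q₀ = 12/1; p₀² − 152·q₀² = 144 − 152 = -8.
  k = 1: m = 12, d = 8, a = ⌊(12 + 12)/8⌋ = 3; p/q = (3·12 + 1)/(3·1 + 0) = 37/3; p² − 152·q² = 1369 − 1368 = 1.
  The first convergent with p² − 152·q² = 1 gives the fundamental solution (x₁, y₁) = (37, 3).
Step 2: Apply the recurrence (x_{n+1}, y_{n+1}) = (x₁x_n + 152y₁y_n, x₁y_n + y₁x_n) repeatedly.
  From (x_1, y_1) = (37, 3): x_2 = 37·37 + 152·3·3 = 2737; y_2 = 37·3 + 3·37 = 222.
  From (x_2, y_2) = (2737, 222): x_3 = 37·2737 + 152·3·222 = 202501; y_3 = 37·222 + 3·2737 = 16425.
  From (x_3, y_3) = (202501, 16425): x_4 = 37·202501 + 152·3·16425 = 14982337; y_4 = 37·16425 + 3·202501 = 1215228.
  From (x_4, y_4) = (14982337, 1215228): x_5 = 37·14982337 + 152·3·1215228 = 1108490437; y_5 = 37·1215228 + 3·14982337 = 89910447.
Step 3: Verify x_5² - 152·y_5² = 1228751048920450969 - 1228751048920450968 = 1 (should be 1). ✓

(x_1, y_1) = (37, 3); (x_5, y_5) = (1108490437, 89910447).


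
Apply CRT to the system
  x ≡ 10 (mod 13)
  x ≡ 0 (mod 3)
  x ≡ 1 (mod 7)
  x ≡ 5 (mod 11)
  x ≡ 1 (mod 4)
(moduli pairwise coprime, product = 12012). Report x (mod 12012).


Product of moduli M = 13 · 3 · 7 · 11 · 4 = 12012.
Merge one congruence at a time:
  Start: x ≡ 10 (mod 13).
  Combine with x ≡ 0 (mod 3); new modulus lcm = 39.
    Write x = 10 + 13·t and substitute into x ≡ 0 (mod 3): 13·t ≡ 0 − 10 = -10 (mod 3).
    Reduce coefficients mod 3: 1·t ≡ 2 (mod 3).
    So t ≡ 2 (mod 3).
    Then x = 10 + 13·2 = 36, valid modulo lcm(13, 3) = 39: x ≡ 36 (mod 39).
  Combine with x ≡ 1 (mod 7); new modulus lcm = 273.
    Write x = 36 + 39·t and substitute into x ≡ 1 (mod 7): 39·t ≡ 1 − 36 = -35 (mod 7).
    Reduce coefficients mod 7: 4·t ≡ 0 (mod 7).
    The inverse of 4 mod 7 is 2 (since 4·2 = 8 = 1·7 + 1), so t ≡ 2·0 = 0 ≡ 0 (mod 7).
    Then x = 36 + 39·0 = 36, valid modulo lcm(39, 7) = 273: x ≡ 36 (mod 273).
  Combine with x ≡ 5 (mod 11); new modulus lcm = 3003.
    Write x = 36 + 273·t and substitute into x ≡ 5 (mod 11): 273·t ≡ 5 − 36 = -31 (mod 11).
    Reduce coefficients mod 11: 9·t ≡ 2 (mod 11).
    The inverse of 9 mod 11 is 5 (since 9·5 = 45 = 4·11 + 1), so t ≡ 5·2 = 10 ≡ 10 (mod 11).
    Then x = 36 + 273·10 = 2766, valid modulo lcm(273, 11) = 3003: x ≡ 2766 (mod 3003).
  Combine with x ≡ 1 (mod 4); new modulus lcm = 12012.
    Write x = 2766 + 3003·t and substitute into x ≡ 1 (mod 4): 3003·t ≡ 1 − 2766 = -2765 (mod 4).
    Reduce coefficients mod 4: 3·t ≡ 3 (mod 4).
    The inverse of 3 mod 4 is 3 (since 3·3 = 9 = 2·4 + 1), so t ≡ 3·3 = 9 ≡ 1 (mod 4).
    Then x = 2766 + 3003·1 = 5769, valid modulo lcm(3003, 4) = 12012: x ≡ 5769 (mod 12012).
Verify against each original: 5769 mod 13 = 10, 5769 mod 3 = 0, 5769 mod 7 = 1, 5769 mod 11 = 5, 5769 mod 4 = 1.

x ≡ 5769 (mod 12012).


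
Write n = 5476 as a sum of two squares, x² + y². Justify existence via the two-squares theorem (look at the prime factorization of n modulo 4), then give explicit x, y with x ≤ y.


Step 1: Factor n = 5476 = 2^2 · 37^2.
Step 2: Check the mod-4 condition on each prime factor: 2 = 2 (special); 37 ≡ 1 (mod 4), exponent 2.
All primes ≡ 3 (mod 4) appear to even exponent (or don't appear), so by the two-squares theorem n IS expressible as a sum of two squares.
Step 3: Build a representation. Group n = k² · m with k = 2 and m = 37 · 37 = 1369 (a product of primes ≡ 1 (mod 4)); a representation of m scales to one of n via (k·x)² + (k·y)² = k²(x² + y²). Each prime p ≡ 1 (mod 4) is itself a sum of two squares; find a² by testing p − a² for a perfect square:
  37: 37 − 1² = 36 = 6² ⇒ 37 = 1² + 6².
  Combine using the Brahmagupta–Fibonacci identity (a² + b²)(c² + d²) = (ac − bd)² + (ad + bc)² = (ac + bd)² + (ad − bc)²:
  37 · 37 = 1369: from (1² + 6²)(1² + 6²), take (1·1 − 6·6, 1·6 + 6·1) = (1 − 36, 6 + 6) = (-35, 12); dropping signs (only squares matter) gives (35, 12); check 35² + 12² = 1225 + 144 = 1369 ✓.
  Scale by k = 2: (2·35, 2·12) = (70, 24).
Step 4: Order so x ≤ y and verify: 24² + 70² = 576 + 4900 = 5476 = n. ✓

n = 5476 = 24² + 70² (one valid representation with x ≤ y).


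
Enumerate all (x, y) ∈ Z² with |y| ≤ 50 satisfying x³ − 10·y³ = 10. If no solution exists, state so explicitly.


The equation is x³ - 10y³ = 10. For fixed y, x³ = 10·y³ + 10, so a solution requires the RHS to be a perfect cube.
Strategy: iterate y from -50 to 50, compute RHS = 10·y³ + 10, and check whether it is a (positive or negative) perfect cube.
Check small values of y:
  y = 0: RHS = 10 is not a perfect cube.
  y = 1: RHS = 20 is not a perfect cube.
  y = -1: RHS = 0 = (0)³ ⇒ x = 0 works.
  y = 2: RHS = 90 is not a perfect cube.
  y = -2: RHS = -70 is not a perfect cube.
  y = 3: RHS = 280 is not a perfect cube.
  y = -3: RHS = -260 is not a perfect cube.
Continuing the search up to |y| = 50 finds no further solutions beyond those listed.
Collected solutions: (0, -1).

Solutions (with |y| ≤ 50): (0, -1).


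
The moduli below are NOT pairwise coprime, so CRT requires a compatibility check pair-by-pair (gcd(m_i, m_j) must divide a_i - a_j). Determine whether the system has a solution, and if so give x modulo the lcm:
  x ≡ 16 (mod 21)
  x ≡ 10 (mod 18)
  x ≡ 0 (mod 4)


Moduli 21, 18, 4 are not pairwise coprime, so CRT works modulo lcm(m_i) when all pairwise compatibility conditions hold.
Pairwise compatibility: gcd(m_i, m_j) must divide a_i - a_j for every pair.
Merge one congruence at a time:
  Start: x ≡ 16 (mod 21).
  Combine with x ≡ 10 (mod 18): gcd(21, 18) = 3; 10 - 16 = -6, which IS divisible by 3, so compatible.
    Write x = 16 + 21·t and substitute into x ≡ 10 (mod 18): 21·t ≡ 10 − 16 = -6 (mod 18).
    Divide the congruence (and modulus) by g = 3: 7·t ≡ -2 (mod 6).
    Reduce coefficients mod 6: 1·t ≡ 4 (mod 6).
    So t ≡ 4 (mod 6).
    Then x = 16 + 21·4 = 100, valid modulo lcm(21, 18) = 126: x ≡ 100 (mod 126).
  Combine with x ≡ 0 (mod 4): gcd(126, 4) = 2; 0 - 100 = -100, which IS divisible by 2, so compatible.
    Write x = 100 + 126·t and substitute into x ≡ 0 (mod 4): 126·t ≡ 0 − 100 = -100 (mod 4).
    Divide the congruence (and modulus) by g = 2: 63·t ≡ -50 (mod 2).
    Reduce coefficients mod 2: 1·t ≡ 0 (mod 2).
    So t ≡ 0 (mod 2).
    Then x = 100 + 126·0 = 100, valid modulo lcm(126, 4) = 252: x ≡ 100 (mod 252).
Verify: 100 mod 21 = 16, 100 mod 18 = 10, 100 mod 4 = 0.

x ≡ 100 (mod 252).


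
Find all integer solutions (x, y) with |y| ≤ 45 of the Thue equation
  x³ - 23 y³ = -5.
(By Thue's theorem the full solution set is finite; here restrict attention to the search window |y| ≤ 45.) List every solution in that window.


The equation is x³ - 23y³ = -5. For fixed y, x³ = 23·y³ − 5, so a solution requires the RHS to be a perfect cube.
Strategy: iterate y from -45 to 45, compute RHS = 23·y³ − 5, and check whether it is a (positive or negative) perfect cube.
Check small values of y:
  y = 0: RHS = -5 is not a perfect cube.
  y = 1: RHS = 18 is not a perfect cube.
  y = -1: RHS = -28 is not a perfect cube.
  y = 2: RHS = 179 is not a perfect cube.
  y = -2: RHS = -189 is not a perfect cube.
  y = 3: RHS = 616 is not a perfect cube.
  y = -3: RHS = -626 is not a perfect cube.
Continuing the search up to |y| = 45 finds no solutions either.
No (x, y) in the scanned range satisfies the equation.

No integer solutions with |y| ≤ 45.


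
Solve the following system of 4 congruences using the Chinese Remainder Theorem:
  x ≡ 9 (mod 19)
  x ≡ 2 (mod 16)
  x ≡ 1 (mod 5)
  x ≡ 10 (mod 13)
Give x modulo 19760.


Product of moduli M = 19 · 16 · 5 · 13 = 19760.
Merge one congruence at a time:
  Start: x ≡ 9 (mod 19).
  Combine with x ≡ 2 (mod 16); new modulus lcm = 304.
    Write x = 9 + 19·t and substitute into x ≡ 2 (mod 16): 19·t ≡ 2 − 9 = -7 (mod 16).
    Reduce coefficients mod 16: 3·t ≡ 9 (mod 16).
    The inverse of 3 mod 16 is 11 (since 3·11 = 33 = 2·16 + 1), so t ≡ 11·9 = 99 ≡ 3 (mod 16).
    Then x = 9 + 19·3 = 66, valid modulo lcm(19, 16) = 304: x ≡ 66 (mod 304).
  Combine with x ≡ 1 (mod 5); new modulus lcm = 1520.
    Write x = 66 + 304·t and substitute into x ≡ 1 (mod 5): 304·t ≡ 1 − 66 = -65 (mod 5).
    Reduce coefficients mod 5: 4·t ≡ 0 (mod 5).
    The inverse of 4 mod 5 is 4 (since 4·4 = 16 = 3·5 + 1), so t ≡ 4·0 = 0 ≡ 0 (mod 5).
    Then x = 66 + 304·0 = 66, valid modulo lcm(304, 5) = 1520: x ≡ 66 (mod 1520).
  Combine with x ≡ 10 (mod 13); new modulus lcm = 19760.
    Write x = 66 + 1520·t and substitute into x ≡ 10 (mod 13): 1520·t ≡ 10 − 66 = -56 (mod 13).
    Reduce coefficients mod 13: 12·t ≡ 9 (mod 13).
    The inverse of 12 mod 13 is 12 (since 12·12 = 144 = 11·13 + 1), so t ≡ 12·9 = 108 ≡ 4 (mod 13).
    Then x = 66 + 1520·4 = 6146, valid modulo lcm(1520, 13) = 19760: x ≡ 6146 (mod 19760).
Verify against each original: 6146 mod 19 = 9, 6146 mod 16 = 2, 6146 mod 5 = 1, 6146 mod 13 = 10.

x ≡ 6146 (mod 19760).


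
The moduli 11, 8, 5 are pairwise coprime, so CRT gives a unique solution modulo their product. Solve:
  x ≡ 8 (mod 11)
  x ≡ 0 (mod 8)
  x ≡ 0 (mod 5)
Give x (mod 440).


Moduli 11, 8, 5 are pairwise coprime; by CRT there is a unique solution modulo M = 11 · 8 · 5 = 440.
Solve pairwise, accumulating the modulus:
  Start with x ≡ 8 (mod 11).
  Combine with x ≡ 0 (mod 8): since gcd(11, 8) = 1, we get a unique residue mod 88.
    Write x = 8 + 11·t and substitute into x ≡ 0 (mod 8): 11·t ≡ 0 − 8 = -8 (mod 8).
    Reduce coefficients mod 8: 3·t ≡ 0 (mod 8).
    The inverse of 3 mod 8 is 3 (since 3·3 = 9 = 1·8 + 1), so t ≡ 3·0 = 0 ≡ 0 (mod 8).
    Then x = 8 + 11·0 = 8, valid modulo lcm(11, 8) = 88: x ≡ 8 (mod 88).
  Combine with x ≡ 0 (mod 5): since gcd(88, 5) = 1, we get a unique residue mod 440.
    Write x = 8 + 88·t and substitute into x ≡ 0 (mod 5): 88·t ≡ 0 − 8 = -8 (mod 5).
    Reduce coefficients mod 5: 3·t ≡ 2 (mod 5).
    The inverse of 3 mod 5 is 2 (since 3·2 = 6 = 1·5 + 1), so t ≡ 2·2 = 4 ≡ 4 (mod 5).
    Then x = 8 + 88·4 = 360, valid modulo lcm(88, 5) = 440: x ≡ 360 (mod 440).
Verify: 360 mod 11 = 8 ✓, 360 mod 8 = 0 ✓, 360 mod 5 = 0 ✓.

x ≡ 360 (mod 440).


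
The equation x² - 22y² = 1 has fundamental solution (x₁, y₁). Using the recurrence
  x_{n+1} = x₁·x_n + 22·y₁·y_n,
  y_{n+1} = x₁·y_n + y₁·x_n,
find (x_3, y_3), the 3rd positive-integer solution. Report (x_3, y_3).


Step 1: Find the fundamental solution (x₁, y₁) of x² - 22y² = 1.
  Expand √22 as a continued fraction. a₀ = ⌊√22⌋ = 4; iterate m_{k+1} = d_k·a_k − m_k, d_{k+1} = (22 − m_{k+1}²)/d_k, a_{k+1} = ⌊(a₀ + m_{k+1})/d_{k+1}⌋ (starting m₀ = 0, d₀ = 1), with convergents p_k = a_k·p_{k-1} + p_{k-2}, q_k = a_k·q_{k-1} + q_{k-2} (p₋₁ = 1, q₋₁ = 0):
  k = 0: a₀ = 4; p₀/q₀ = 4/1; p₀² − 22·q₀² = 16 − 22 = -6.
  k = 1: m = 4, d = 6, a = ⌊(4 + 4)/6⌋ = 1; p/q = (1·4 + 1)/(1·1 + 0) = 5/1; p² − 22·q² = 25 − 22 = 3.
  k = 2: m = 2, d = 3, a = ⌊(4 + 2)/3⌋ = 2; p/q = (2·5 + 4)/(2·1 + 1) = 14/3; p² − 22·q² = 196 − 198 = -2.
  k = 3: m = 4, d = 2, a = ⌊(4 + 4)/2⌋ = 4; p/q = (4·14 + 5)/(4·3 + 1) = 61/13; p² − 22·q² = 3721 − 3718 = 3.
  k = 4: m = 4, d = 3, a = ⌊(4 + 4)/3⌋ = 2; p/q = (2·61 + 14)/(2·13 + 3) = 136/29; p² − 22·q² = 18496 − 18502 = -6.
  k = 5: m = 2, d = 6, a = ⌊(4 + 2)/6⌋ = 1; p/q = (1·136 + 61)/(1·29 + 13) = 197/42; p² − 22·q² = 38809 − 38808 = 1.
  The first convergent with p² − 22·q² = 1 gives the fundamental solution (x₁, y₁) = (197, 42).
Step 2: Apply the recurrence (x_{n+1}, y_{n+1}) = (x₁x_n + 22y₁y_n, x₁y_n + y₁x_n) repeatedly.
  From (x_1, y_1) = (197, 42): x_2 = 197·197 + 22·42·42 = 77617; y_2 = 197·42 + 42·197 = 16548.
  From (x_2, y_2) = (77617, 16548): x_3 = 197·77617 + 22·42·16548 = 30580901; y_3 = 197·16548 + 42·77617 = 6519870.
Step 3: Verify x_3² - 22·y_3² = 935191505971801 - 935191505971800 = 1 (should be 1). ✓

(x_1, y_1) = (197, 42); (x_3, y_3) = (30580901, 6519870).


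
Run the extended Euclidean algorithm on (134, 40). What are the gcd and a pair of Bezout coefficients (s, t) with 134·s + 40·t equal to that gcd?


Euclidean algorithm on (134, 40) — divide until remainder is 0:
  134 = 3 · 40 + 14
  40 = 2 · 14 + 12
  14 = 1 · 12 + 2
  12 = 6 · 2 + 0
gcd(134, 40) = 2.
Track Bezout coefficients alongside the remainders: start with r₀ = 134 = a·1 + b·0 (s = 1, t = 0) and r₁ = 40 = a·0 + b·1 (s = 0, t = 1); each new remainder r_{k+1} = r_{k-1} − q_k·r_k inherits s_{k+1} = s_{k-1} − q_k·s_k, t_{k+1} = t_{k-1} − q_k·t_k, so r_k = a·s_k + b·t_k at every step:
  q = 3: r = 14, s = 1 − 3·0 = 1, t = 0 − 3·1 = -3  (check: 134·1 + 40·(-3) = 14)
  q = 2: r = 12, s = 0 − 2·1 = -2, t = 1 − 2·(-3) = 7  (check: 134·(-2) + 40·7 = 12)
  q = 1: r = 2, s = 1 − 1·(-2) = 3, t = -3 − 1·7 = -10  (check: 134·3 + 40·(-10) = 2)
The row with r = 2 (the gcd) gives the Bezout coefficients s = 3, t = -10.
Result: 134 · (3) + 40 · (-10) = 2.

gcd(134, 40) = 2; s = 3, t = -10 (check: 134·3 + 40·(-10) = 2).


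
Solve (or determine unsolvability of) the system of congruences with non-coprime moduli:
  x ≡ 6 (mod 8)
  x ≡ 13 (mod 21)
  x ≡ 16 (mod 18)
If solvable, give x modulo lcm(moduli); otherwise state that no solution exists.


Moduli 8, 21, 18 are not pairwise coprime, so CRT works modulo lcm(m_i) when all pairwise compatibility conditions hold.
Pairwise compatibility: gcd(m_i, m_j) must divide a_i - a_j for every pair.
Merge one congruence at a time:
  Start: x ≡ 6 (mod 8).
  Combine with x ≡ 13 (mod 21): gcd(8, 21) = 1; 13 - 6 = 7, which IS divisible by 1, so compatible.
    Write x = 6 + 8·t and substitute into x ≡ 13 (mod 21): 8·t ≡ 13 − 6 = 7 (mod 21).
    The inverse of 8 mod 21 is 8 (since 8·8 = 64 = 3·21 + 1), so t ≡ 8·7 = 56 ≡ 14 (mod 21).
    Then x = 6 + 8·14 = 118, valid modulo lcm(8, 21) = 168: x ≡ 118 (mod 168).
  Combine with x ≡ 16 (mod 18): gcd(168, 18) = 6; 16 - 118 = -102, which IS divisible by 6, so compatible.
    Write x = 118 + 168·t and substitute into x ≡ 16 (mod 18): 168·t ≡ 16 − 118 = -102 (mod 18).
    Divide the congruence (and modulus) by g = 6: 28·t ≡ -17 (mod 3).
    Reduce coefficients mod 3: 1·t ≡ 1 (mod 3).
    So t ≡ 1 (mod 3).
    Then x = 118 + 168·1 = 286, valid modulo lcm(168, 18) = 504: x ≡ 286 (mod 504).
Verify: 286 mod 8 = 6, 286 mod 21 = 13, 286 mod 18 = 16.

x ≡ 286 (mod 504).


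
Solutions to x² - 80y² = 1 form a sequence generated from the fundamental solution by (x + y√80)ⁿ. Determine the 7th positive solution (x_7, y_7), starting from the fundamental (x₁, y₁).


Step 1: Find the fundamental solution (x₁, y₁) of x² - 80y² = 1.
  Expand √80 as a continued fraction. a₀ = ⌊√80⌋ = 8; iterate m_{k+1} = d_k·a_k − m_k, d_{k+1} = (80 − m_{k+1}²)/d_k, a_{k+1} = ⌊(a₀ + m_{k+1})/d_{k+1}⌋ (starting m₀ = 0, d₀ = 1), with convergents p_k = a_k·p_{k-1} + p_{k-2}, q_k = a_k·q_{k-1} + q_{k-2} (p₋₁ = 1, q₋₁ = 0):
  k = 0: a₀ = 8; p₀/q₀ = 8/1; p₀² − 80·q₀² = 64 − 80 = -16.
  k = 1: m = 8, d = 16, a = ⌊(8 + 8)/16⌋ = 1; p/q = (1·8 + 1)/(1·1 + 0) = 9/1; p² − 80·q² = 81 − 80 = 1.
  The first convergent with p² − 80·q² = 1 gives the fundamental solution (x₁, y₁) = (9, 1).
Step 2: Apply the recurrence (x_{n+1}, y_{n+1}) = (x₁x_n + 80y₁y_n, x₁y_n + y₁x_n) repeatedly.
  From (x_1, y_1) = (9, 1): x_2 = 9·9 + 80·1·1 = 161; y_2 = 9·1 + 1·9 = 18.
  From (x_2, y_2) = (161, 18): x_3 = 9·161 + 80·1·18 = 2889; y_3 = 9·18 + 1·161 = 323.
  From (x_3, y_3) = (2889, 323): x_4 = 9·2889 + 80·1·323 = 51841; y_4 = 9·323 + 1·2889 = 5796.
  From (x_4, y_4) = (51841, 5796): x_5 = 9·51841 + 80·1·5796 = 930249; y_5 = 9·5796 + 1·51841 = 104005.
  From (x_5, y_5) = (930249, 104005): x_6 = 9·930249 + 80·1·104005 = 16692641; y_6 = 9·104005 + 1·930249 = 1866294.
  From (x_6, y_6) = (16692641, 1866294): x_7 = 9·16692641 + 80·1·1866294 = 299537289; y_7 = 9·1866294 + 1·16692641 = 33489287.
Step 3: Verify x_7² - 80·y_7² = 89722587501469521 - 89722587501469520 = 1 (should be 1). ✓

(x_1, y_1) = (9, 1); (x_7, y_7) = (299537289, 33489287).


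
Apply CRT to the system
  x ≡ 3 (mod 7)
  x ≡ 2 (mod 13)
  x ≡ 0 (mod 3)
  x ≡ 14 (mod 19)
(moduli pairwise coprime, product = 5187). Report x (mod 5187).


Product of moduli M = 7 · 13 · 3 · 19 = 5187.
Merge one congruence at a time:
  Start: x ≡ 3 (mod 7).
  Combine with x ≡ 2 (mod 13); new modulus lcm = 91.
    Write x = 3 + 7·t and substitute into x ≡ 2 (mod 13): 7·t ≡ 2 − 3 = -1 (mod 13).
    Reduce coefficients mod 13: 7·t ≡ 12 (mod 13).
    The inverse of 7 mod 13 is 2 (since 7·2 = 14 = 1·13 + 1), so t ≡ 2·12 = 24 ≡ 11 (mod 13).
    Then x = 3 + 7·11 = 80, valid modulo lcm(7, 13) = 91: x ≡ 80 (mod 91).
  Combine with x ≡ 0 (mod 3); new modulus lcm = 273.
    Write x = 80 + 91·t and substitute into x ≡ 0 (mod 3): 91·t ≡ 0 − 80 = -80 (mod 3).
    Reduce coefficients mod 3: 1·t ≡ 1 (mod 3).
    So t ≡ 1 (mod 3).
    Then x = 80 + 91·1 = 171, valid modulo lcm(91, 3) = 273: x ≡ 171 (mod 273).
  Combine with x ≡ 14 (mod 19); new modulus lcm = 5187.
    Write x = 171 + 273·t and substitute into x ≡ 14 (mod 19): 273·t ≡ 14 − 171 = -157 (mod 19).
    Reduce coefficients mod 19: 7·t ≡ 14 (mod 19).
    The inverse of 7 mod 19 is 11 (since 7·11 = 77 = 4·19 + 1), so t ≡ 11·14 = 154 ≡ 2 (mod 19).
    Then x = 171 + 273·2 = 717, valid modulo lcm(273, 19) = 5187: x ≡ 717 (mod 5187).
Verify against each original: 717 mod 7 = 3, 717 mod 13 = 2, 717 mod 3 = 0, 717 mod 19 = 14.

x ≡ 717 (mod 5187).


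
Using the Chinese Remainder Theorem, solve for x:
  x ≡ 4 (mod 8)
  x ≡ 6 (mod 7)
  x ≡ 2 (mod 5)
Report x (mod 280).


Moduli 8, 7, 5 are pairwise coprime; by CRT there is a unique solution modulo M = 8 · 7 · 5 = 280.
Solve pairwise, accumulating the modulus:
  Start with x ≡ 4 (mod 8).
  Combine with x ≡ 6 (mod 7): since gcd(8, 7) = 1, we get a unique residue mod 56.
    Write x = 4 + 8·t and substitute into x ≡ 6 (mod 7): 8·t ≡ 6 − 4 = 2 (mod 7).
    Reduce coefficients mod 7: 1·t ≡ 2 (mod 7).
    So t ≡ 2 (mod 7).
    Then x = 4 + 8·2 = 20, valid modulo lcm(8, 7) = 56: x ≡ 20 (mod 56).
  Combine with x ≡ 2 (mod 5): since gcd(56, 5) = 1, we get a unique residue mod 280.
    Write x = 20 + 56·t and substitute into x ≡ 2 (mod 5): 56·t ≡ 2 − 20 = -18 (mod 5).
    Reduce coefficients mod 5: 1·t ≡ 2 (mod 5).
    So t ≡ 2 (mod 5).
    Then x = 20 + 56·2 = 132, valid modulo lcm(56, 5) = 280: x ≡ 132 (mod 280).
Verify: 132 mod 8 = 4 ✓, 132 mod 7 = 6 ✓, 132 mod 5 = 2 ✓.

x ≡ 132 (mod 280).


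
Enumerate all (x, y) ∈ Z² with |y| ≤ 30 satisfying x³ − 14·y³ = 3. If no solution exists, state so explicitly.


The equation is x³ - 14y³ = 3. For fixed y, x³ = 14·y³ + 3, so a solution requires the RHS to be a perfect cube.
Strategy: iterate y from -30 to 30, compute RHS = 14·y³ + 3, and check whether it is a (positive or negative) perfect cube.
Check small values of y:
  y = 0: RHS = 3 is not a perfect cube.
  y = 1: RHS = 17 is not a perfect cube.
  y = -1: RHS = -11 is not a perfect cube.
  y = 2: RHS = 115 is not a perfect cube.
  y = -2: RHS = -109 is not a perfect cube.
  y = 3: RHS = 381 is not a perfect cube.
  y = -3: RHS = -375 is not a perfect cube.
Continuing the search up to |y| = 30 finds no solutions either.
No (x, y) in the scanned range satisfies the equation.

No integer solutions with |y| ≤ 30.


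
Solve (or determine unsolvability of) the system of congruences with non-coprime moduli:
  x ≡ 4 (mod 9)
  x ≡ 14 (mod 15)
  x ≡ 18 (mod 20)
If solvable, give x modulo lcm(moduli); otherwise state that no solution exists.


Moduli 9, 15, 20 are not pairwise coprime, so CRT works modulo lcm(m_i) when all pairwise compatibility conditions hold.
Pairwise compatibility: gcd(m_i, m_j) must divide a_i - a_j for every pair.
Merge one congruence at a time:
  Start: x ≡ 4 (mod 9).
  Combine with x ≡ 14 (mod 15): gcd(9, 15) = 3, and 14 - 4 = 10 is NOT divisible by 3.
    ⇒ system is inconsistent (no integer solution).

No solution (the system is inconsistent).


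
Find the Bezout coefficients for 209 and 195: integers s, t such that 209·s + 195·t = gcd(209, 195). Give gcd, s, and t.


Euclidean algorithm on (209, 195) — divide until remainder is 0:
  209 = 1 · 195 + 14
  195 = 13 · 14 + 13
  14 = 1 · 13 + 1
  13 = 13 · 1 + 0
gcd(209, 195) = 1.
Track Bezout coefficients alongside the remainders: start with r₀ = 209 = a·1 + b·0 (s = 1, t = 0) and r₁ = 195 = a·0 + b·1 (s = 0, t = 1); each new remainder r_{k+1} = r_{k-1} − q_k·r_k inherits s_{k+1} = s_{k-1} − q_k·s_k, t_{k+1} = t_{k-1} − q_k·t_k, so r_k = a·s_k + b·t_k at every step:
  q = 1: r = 14, s = 1 − 1·0 = 1, t = 0 − 1·1 = -1  (check: 209·1 + 195·(-1) = 14)
  q = 13: r = 13, s = 0 − 13·1 = -13, t = 1 − 13·(-1) = 14  (check: 209·(-13) + 195·14 = 13)
  q = 1: r = 1, s = 1 − 1·(-13) = 14, t = -1 − 1·14 = -15  (check: 209·14 + 195·(-15) = 1)
The row with r = 1 (the gcd) gives the Bezout coefficients s = 14, t = -15.
Result: 209 · (14) + 195 · (-15) = 1.

gcd(209, 195) = 1; s = 14, t = -15 (check: 209·14 + 195·(-15) = 1).


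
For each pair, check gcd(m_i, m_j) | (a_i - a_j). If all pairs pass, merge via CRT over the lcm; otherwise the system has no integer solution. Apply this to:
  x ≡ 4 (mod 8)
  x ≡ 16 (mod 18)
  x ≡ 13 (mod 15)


Moduli 8, 18, 15 are not pairwise coprime, so CRT works modulo lcm(m_i) when all pairwise compatibility conditions hold.
Pairwise compatibility: gcd(m_i, m_j) must divide a_i - a_j for every pair.
Merge one congruence at a time:
  Start: x ≡ 4 (mod 8).
  Combine with x ≡ 16 (mod 18): gcd(8, 18) = 2; 16 - 4 = 12, which IS divisible by 2, so compatible.
    Write x = 4 + 8·t and substitute into x ≡ 16 (mod 18): 8·t ≡ 16 − 4 = 12 (mod 18).
    Divide the congruence (and modulus) by g = 2: 4·t ≡ 6 (mod 9).
    The inverse of 4 mod 9 is 7 (since 4·7 = 28 = 3·9 + 1), so t ≡ 7·6 = 42 ≡ 6 (mod 9).
    Then x = 4 + 8·6 = 52, valid modulo lcm(8, 18) = 72: x ≡ 52 (mod 72).
  Combine with x ≡ 13 (mod 15): gcd(72, 15) = 3; 13 - 52 = -39, which IS divisible by 3, so compatible.
    Write x = 52 + 72·t and substitute into x ≡ 13 (mod 15): 72·t ≡ 13 − 52 = -39 (mod 15).
    Divide the congruence (and modulus) by g = 3: 24·t ≡ -13 (mod 5).
    Reduce coefficients mod 5: 4·t ≡ 2 (mod 5).
    The inverse of 4 mod 5 is 4 (since 4·4 = 16 = 3·5 + 1), so t ≡ 4·2 = 8 ≡ 3 (mod 5).
    Then x = 52 + 72·3 = 268, valid modulo lcm(72, 15) = 360: x ≡ 268 (mod 360).
Verify: 268 mod 8 = 4, 268 mod 18 = 16, 268 mod 15 = 13.

x ≡ 268 (mod 360).


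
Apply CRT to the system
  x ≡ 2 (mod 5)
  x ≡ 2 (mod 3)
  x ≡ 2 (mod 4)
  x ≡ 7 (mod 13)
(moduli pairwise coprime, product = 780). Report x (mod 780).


Product of moduli M = 5 · 3 · 4 · 13 = 780.
Merge one congruence at a time:
  Start: x ≡ 2 (mod 5).
  Combine with x ≡ 2 (mod 3); new modulus lcm = 15.
    Write x = 2 + 5·t and substitute into x ≡ 2 (mod 3): 5·t ≡ 2 − 2 = 0 (mod 3).
    Reduce coefficients mod 3: 2·t ≡ 0 (mod 3).
    The inverse of 2 mod 3 is 2 (since 2·2 = 4 = 1·3 + 1), so t ≡ 2·0 = 0 ≡ 0 (mod 3).
    Then x = 2 + 5·0 = 2, valid modulo lcm(5, 3) = 15: x ≡ 2 (mod 15).
  Combine with x ≡ 2 (mod 4); new modulus lcm = 60.
    Write x = 2 + 15·t and substitute into x ≡ 2 (mod 4): 15·t ≡ 2 − 2 = 0 (mod 4).
    Reduce coefficients mod 4: 3·t ≡ 0 (mod 4).
    The inverse of 3 mod 4 is 3 (since 3·3 = 9 = 2·4 + 1), so t ≡ 3·0 = 0 ≡ 0 (mod 4).
    Then x = 2 + 15·0 = 2, valid modulo lcm(15, 4) = 60: x ≡ 2 (mod 60).
  Combine with x ≡ 7 (mod 13); new modulus lcm = 780.
    Write x = 2 + 60·t and substitute into x ≡ 7 (mod 13): 60·t ≡ 7 − 2 = 5 (mod 13).
    Reduce coefficients mod 13: 8·t ≡ 5 (mod 13).
    The inverse of 8 mod 13 is 5 (since 8·5 = 40 = 3·13 + 1), so t ≡ 5·5 = 25 ≡ 12 (mod 13).
    Then x = 2 + 60·12 = 722, valid modulo lcm(60, 13) = 780: x ≡ 722 (mod 780).
Verify against each original: 722 mod 5 = 2, 722 mod 3 = 2, 722 mod 4 = 2, 722 mod 13 = 7.

x ≡ 722 (mod 780).


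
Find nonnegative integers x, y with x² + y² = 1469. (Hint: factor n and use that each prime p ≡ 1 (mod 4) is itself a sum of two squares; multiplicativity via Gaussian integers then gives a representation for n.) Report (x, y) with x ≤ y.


Step 1: Factor n = 1469 = 13 · 113.
Step 2: Check the mod-4 condition on each prime factor: 13 ≡ 1 (mod 4), exponent 1; 113 ≡ 1 (mod 4), exponent 1.
All primes ≡ 3 (mod 4) appear to even exponent (or don't appear), so by the two-squares theorem n IS expressible as a sum of two squares.
Step 3: Build a representation. Here n = 13 · 113 is a product of primes ≡ 1 (mod 4). Each prime p ≡ 1 (mod 4) is itself a sum of two squares; find a² by testing p − a² for a perfect square:
  13: 13 − 1² = 12, 13 − 2² = 9 = 3² ⇒ 13 = 2² + 3².
  113: 113 − 1² = 112, 113 − 2² = 109, 113 − 3² = 104, 113 − 4² = 97, 113 − 5² = 88, 113 − 6² = 77, 113 − 7² = 64 = 8² ⇒ 113 = 7² + 8².
  Combine using the Brahmagupta–Fibonacci identity (a² + b²)(c² + d²) = (ac − bd)² + (ad + bc)² = (ac + bd)² + (ad − bc)²:
  13 · 113 = 1469: from (2² + 3²)(7² + 8²), take (2·7 − 3·8, 2·8 + 3·7) = (14 − 24, 16 + 21) = (-10, 37); dropping signs (only squares matter) gives (10, 37); check 10² + 37² = 100 + 1369 = 1469 ✓.
Step 4: Order so x ≤ y and verify: 10² + 37² = 100 + 1369 = 1469 = n. ✓

n = 1469 = 10² + 37² (one valid representation with x ≤ y).


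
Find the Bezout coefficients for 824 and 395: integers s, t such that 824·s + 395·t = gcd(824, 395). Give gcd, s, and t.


Euclidean algorithm on (824, 395) — divide until remainder is 0:
  824 = 2 · 395 + 34
  395 = 11 · 34 + 21
  34 = 1 · 21 + 13
  21 = 1 · 13 + 8
  13 = 1 · 8 + 5
  8 = 1 · 5 + 3
  5 = 1 · 3 + 2
  3 = 1 · 2 + 1
  2 = 2 · 1 + 0
gcd(824, 395) = 1.
Track Bezout coefficients alongside the remainders: start with r₀ = 824 = a·1 + b·0 (s = 1, t = 0) and r₁ = 395 = a·0 + b·1 (s = 0, t = 1); each new remainder r_{k+1} = r_{k-1} − q_k·r_k inherits s_{k+1} = s_{k-1} − q_k·s_k, t_{k+1} = t_{k-1} − q_k·t_k, so r_k = a·s_k + b·t_k at every step:
  q = 2: r = 34, s = 1 − 2·0 = 1, t = 0 − 2·1 = -2  (check: 824·1 + 395·(-2) = 34)
  q = 11: r = 21, s = 0 − 11·1 = -11, t = 1 − 11·(-2) = 23  (check: 824·(-11) + 395·23 = 21)
  q = 1: r = 13, s = 1 − 1·(-11) = 12, t = -2 − 1·23 = -25  (check: 824·12 + 395·(-25) = 13)
  q = 1: r = 8, s = -11 − 1·12 = -23, t = 23 − 1·(-25) = 48  (check: 824·(-23) + 395·48 = 8)
  q = 1: r = 5, s = 12 − 1·(-23) = 35, t = -25 − 1·48 = -73  (check: 824·35 + 395·(-73) = 5)
  q = 1: r = 3, s = -23 − 1·35 = -58, t = 48 − 1·(-73) = 121  (check: 824·(-58) + 395·121 = 3)
  q = 1: r = 2, s = 35 − 1·(-58) = 93, t = -73 − 1·121 = -194  (check: 824·93 + 395·(-194) = 2)
  q = 1: r = 1, s = -58 − 1·93 = -151, t = 121 − 1·(-194) = 315  (check: 824·(-151) + 395·315 = 1)
The row with r = 1 (the gcd) gives the Bezout coefficients s = -151, t = 315.
Result: 824 · (-151) + 395 · (315) = 1.

gcd(824, 395) = 1; s = -151, t = 315 (check: 824·(-151) + 395·315 = 1).
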